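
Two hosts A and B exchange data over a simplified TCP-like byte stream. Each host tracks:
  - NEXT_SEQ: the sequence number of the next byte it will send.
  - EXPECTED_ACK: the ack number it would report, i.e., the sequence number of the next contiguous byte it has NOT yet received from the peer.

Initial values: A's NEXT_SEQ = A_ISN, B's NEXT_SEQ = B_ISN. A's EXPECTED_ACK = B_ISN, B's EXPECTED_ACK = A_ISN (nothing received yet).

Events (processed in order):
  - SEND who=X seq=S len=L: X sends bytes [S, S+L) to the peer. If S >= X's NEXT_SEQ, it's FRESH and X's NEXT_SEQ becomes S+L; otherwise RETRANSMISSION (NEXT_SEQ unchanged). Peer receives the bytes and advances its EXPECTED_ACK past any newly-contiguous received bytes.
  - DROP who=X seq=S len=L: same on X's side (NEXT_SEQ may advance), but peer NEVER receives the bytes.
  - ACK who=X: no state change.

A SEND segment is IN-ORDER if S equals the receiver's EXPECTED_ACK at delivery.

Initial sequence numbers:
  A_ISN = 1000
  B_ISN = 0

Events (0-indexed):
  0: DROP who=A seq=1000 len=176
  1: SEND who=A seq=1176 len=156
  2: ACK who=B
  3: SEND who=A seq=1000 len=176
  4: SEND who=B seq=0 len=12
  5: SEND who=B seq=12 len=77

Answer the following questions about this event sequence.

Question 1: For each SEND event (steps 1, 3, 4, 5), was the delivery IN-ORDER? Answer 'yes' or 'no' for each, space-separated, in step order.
Step 1: SEND seq=1176 -> out-of-order
Step 3: SEND seq=1000 -> in-order
Step 4: SEND seq=0 -> in-order
Step 5: SEND seq=12 -> in-order

Answer: no yes yes yes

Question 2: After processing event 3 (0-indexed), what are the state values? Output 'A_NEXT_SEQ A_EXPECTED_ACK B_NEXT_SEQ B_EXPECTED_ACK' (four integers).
After event 0: A_seq=1176 A_ack=0 B_seq=0 B_ack=1000
After event 1: A_seq=1332 A_ack=0 B_seq=0 B_ack=1000
After event 2: A_seq=1332 A_ack=0 B_seq=0 B_ack=1000
After event 3: A_seq=1332 A_ack=0 B_seq=0 B_ack=1332

1332 0 0 1332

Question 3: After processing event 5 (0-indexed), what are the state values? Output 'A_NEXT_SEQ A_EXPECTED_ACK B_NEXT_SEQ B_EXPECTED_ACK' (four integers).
After event 0: A_seq=1176 A_ack=0 B_seq=0 B_ack=1000
After event 1: A_seq=1332 A_ack=0 B_seq=0 B_ack=1000
After event 2: A_seq=1332 A_ack=0 B_seq=0 B_ack=1000
After event 3: A_seq=1332 A_ack=0 B_seq=0 B_ack=1332
After event 4: A_seq=1332 A_ack=12 B_seq=12 B_ack=1332
After event 5: A_seq=1332 A_ack=89 B_seq=89 B_ack=1332

1332 89 89 1332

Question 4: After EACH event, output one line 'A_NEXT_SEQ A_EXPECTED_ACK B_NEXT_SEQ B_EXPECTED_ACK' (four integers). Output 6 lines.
1176 0 0 1000
1332 0 0 1000
1332 0 0 1000
1332 0 0 1332
1332 12 12 1332
1332 89 89 1332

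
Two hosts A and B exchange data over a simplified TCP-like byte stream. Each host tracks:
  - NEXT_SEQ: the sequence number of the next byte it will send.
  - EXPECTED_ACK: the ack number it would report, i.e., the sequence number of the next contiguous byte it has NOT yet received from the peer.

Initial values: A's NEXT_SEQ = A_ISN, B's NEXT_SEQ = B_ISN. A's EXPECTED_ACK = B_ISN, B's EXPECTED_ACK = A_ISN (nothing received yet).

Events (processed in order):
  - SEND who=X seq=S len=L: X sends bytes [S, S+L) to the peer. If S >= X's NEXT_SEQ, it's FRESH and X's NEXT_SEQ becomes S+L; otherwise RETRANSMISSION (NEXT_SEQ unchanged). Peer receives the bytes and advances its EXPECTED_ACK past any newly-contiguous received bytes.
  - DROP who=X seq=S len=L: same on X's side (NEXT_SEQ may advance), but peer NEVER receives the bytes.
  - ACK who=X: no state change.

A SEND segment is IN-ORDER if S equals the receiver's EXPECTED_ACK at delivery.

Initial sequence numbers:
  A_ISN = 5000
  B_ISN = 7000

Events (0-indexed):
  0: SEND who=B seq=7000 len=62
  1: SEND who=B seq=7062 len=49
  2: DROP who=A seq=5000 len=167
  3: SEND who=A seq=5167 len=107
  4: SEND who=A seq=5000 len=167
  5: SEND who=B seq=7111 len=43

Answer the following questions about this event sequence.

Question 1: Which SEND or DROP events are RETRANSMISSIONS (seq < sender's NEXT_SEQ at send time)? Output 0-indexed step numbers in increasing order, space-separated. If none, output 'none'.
Step 0: SEND seq=7000 -> fresh
Step 1: SEND seq=7062 -> fresh
Step 2: DROP seq=5000 -> fresh
Step 3: SEND seq=5167 -> fresh
Step 4: SEND seq=5000 -> retransmit
Step 5: SEND seq=7111 -> fresh

Answer: 4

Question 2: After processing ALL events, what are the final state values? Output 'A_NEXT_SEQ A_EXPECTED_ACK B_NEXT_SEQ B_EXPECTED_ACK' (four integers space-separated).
Answer: 5274 7154 7154 5274

Derivation:
After event 0: A_seq=5000 A_ack=7062 B_seq=7062 B_ack=5000
After event 1: A_seq=5000 A_ack=7111 B_seq=7111 B_ack=5000
After event 2: A_seq=5167 A_ack=7111 B_seq=7111 B_ack=5000
After event 3: A_seq=5274 A_ack=7111 B_seq=7111 B_ack=5000
After event 4: A_seq=5274 A_ack=7111 B_seq=7111 B_ack=5274
After event 5: A_seq=5274 A_ack=7154 B_seq=7154 B_ack=5274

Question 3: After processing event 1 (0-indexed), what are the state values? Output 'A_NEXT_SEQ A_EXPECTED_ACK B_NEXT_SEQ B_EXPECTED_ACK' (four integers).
After event 0: A_seq=5000 A_ack=7062 B_seq=7062 B_ack=5000
After event 1: A_seq=5000 A_ack=7111 B_seq=7111 B_ack=5000

5000 7111 7111 5000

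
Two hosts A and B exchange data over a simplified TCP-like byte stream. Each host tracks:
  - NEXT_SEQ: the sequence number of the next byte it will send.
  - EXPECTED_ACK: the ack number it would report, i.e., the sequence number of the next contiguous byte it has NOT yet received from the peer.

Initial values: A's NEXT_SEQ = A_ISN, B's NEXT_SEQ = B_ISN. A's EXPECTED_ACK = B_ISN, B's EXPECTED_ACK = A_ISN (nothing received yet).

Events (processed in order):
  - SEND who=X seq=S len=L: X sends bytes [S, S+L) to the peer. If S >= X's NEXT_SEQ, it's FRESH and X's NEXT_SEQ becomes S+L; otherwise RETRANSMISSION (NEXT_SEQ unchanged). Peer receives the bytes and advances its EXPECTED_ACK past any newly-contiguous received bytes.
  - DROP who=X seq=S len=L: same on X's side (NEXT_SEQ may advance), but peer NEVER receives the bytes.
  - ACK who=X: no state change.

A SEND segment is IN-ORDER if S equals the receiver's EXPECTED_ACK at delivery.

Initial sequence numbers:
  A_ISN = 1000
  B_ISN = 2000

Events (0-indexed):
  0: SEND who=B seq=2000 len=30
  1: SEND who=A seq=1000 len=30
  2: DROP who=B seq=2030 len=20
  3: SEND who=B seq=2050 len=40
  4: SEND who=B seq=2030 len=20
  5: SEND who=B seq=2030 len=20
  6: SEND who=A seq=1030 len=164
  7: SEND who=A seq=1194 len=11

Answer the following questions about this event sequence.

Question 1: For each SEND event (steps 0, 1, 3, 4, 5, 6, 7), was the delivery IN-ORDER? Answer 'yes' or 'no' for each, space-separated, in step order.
Answer: yes yes no yes no yes yes

Derivation:
Step 0: SEND seq=2000 -> in-order
Step 1: SEND seq=1000 -> in-order
Step 3: SEND seq=2050 -> out-of-order
Step 4: SEND seq=2030 -> in-order
Step 5: SEND seq=2030 -> out-of-order
Step 6: SEND seq=1030 -> in-order
Step 7: SEND seq=1194 -> in-order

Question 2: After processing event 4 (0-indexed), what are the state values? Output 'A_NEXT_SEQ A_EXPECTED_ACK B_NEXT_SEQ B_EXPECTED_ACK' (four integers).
After event 0: A_seq=1000 A_ack=2030 B_seq=2030 B_ack=1000
After event 1: A_seq=1030 A_ack=2030 B_seq=2030 B_ack=1030
After event 2: A_seq=1030 A_ack=2030 B_seq=2050 B_ack=1030
After event 3: A_seq=1030 A_ack=2030 B_seq=2090 B_ack=1030
After event 4: A_seq=1030 A_ack=2090 B_seq=2090 B_ack=1030

1030 2090 2090 1030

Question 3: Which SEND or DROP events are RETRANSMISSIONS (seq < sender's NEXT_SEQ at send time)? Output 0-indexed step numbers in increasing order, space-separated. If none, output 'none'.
Answer: 4 5

Derivation:
Step 0: SEND seq=2000 -> fresh
Step 1: SEND seq=1000 -> fresh
Step 2: DROP seq=2030 -> fresh
Step 3: SEND seq=2050 -> fresh
Step 4: SEND seq=2030 -> retransmit
Step 5: SEND seq=2030 -> retransmit
Step 6: SEND seq=1030 -> fresh
Step 7: SEND seq=1194 -> fresh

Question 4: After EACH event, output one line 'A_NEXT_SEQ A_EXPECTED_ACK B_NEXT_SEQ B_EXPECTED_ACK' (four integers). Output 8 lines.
1000 2030 2030 1000
1030 2030 2030 1030
1030 2030 2050 1030
1030 2030 2090 1030
1030 2090 2090 1030
1030 2090 2090 1030
1194 2090 2090 1194
1205 2090 2090 1205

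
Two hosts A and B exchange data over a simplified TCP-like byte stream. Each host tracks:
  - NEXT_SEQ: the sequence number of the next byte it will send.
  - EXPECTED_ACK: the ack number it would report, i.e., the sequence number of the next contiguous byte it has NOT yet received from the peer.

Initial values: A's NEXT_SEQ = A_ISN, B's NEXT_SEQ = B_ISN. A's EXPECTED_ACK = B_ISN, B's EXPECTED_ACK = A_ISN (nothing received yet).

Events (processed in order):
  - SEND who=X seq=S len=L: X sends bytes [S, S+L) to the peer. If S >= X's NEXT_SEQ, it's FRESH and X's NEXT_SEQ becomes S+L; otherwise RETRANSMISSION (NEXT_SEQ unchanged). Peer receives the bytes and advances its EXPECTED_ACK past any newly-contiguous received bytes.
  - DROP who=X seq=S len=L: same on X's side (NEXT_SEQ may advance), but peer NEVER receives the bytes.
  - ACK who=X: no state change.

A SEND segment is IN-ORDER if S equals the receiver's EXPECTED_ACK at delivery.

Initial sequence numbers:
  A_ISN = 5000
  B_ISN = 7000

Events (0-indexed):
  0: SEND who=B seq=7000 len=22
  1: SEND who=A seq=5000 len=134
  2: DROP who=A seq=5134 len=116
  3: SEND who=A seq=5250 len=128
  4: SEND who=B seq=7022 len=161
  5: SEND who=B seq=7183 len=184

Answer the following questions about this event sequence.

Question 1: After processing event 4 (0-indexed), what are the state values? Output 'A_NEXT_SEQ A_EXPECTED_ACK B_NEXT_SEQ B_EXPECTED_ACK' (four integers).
After event 0: A_seq=5000 A_ack=7022 B_seq=7022 B_ack=5000
After event 1: A_seq=5134 A_ack=7022 B_seq=7022 B_ack=5134
After event 2: A_seq=5250 A_ack=7022 B_seq=7022 B_ack=5134
After event 3: A_seq=5378 A_ack=7022 B_seq=7022 B_ack=5134
After event 4: A_seq=5378 A_ack=7183 B_seq=7183 B_ack=5134

5378 7183 7183 5134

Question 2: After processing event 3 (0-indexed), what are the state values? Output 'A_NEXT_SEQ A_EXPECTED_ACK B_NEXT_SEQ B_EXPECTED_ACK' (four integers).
After event 0: A_seq=5000 A_ack=7022 B_seq=7022 B_ack=5000
After event 1: A_seq=5134 A_ack=7022 B_seq=7022 B_ack=5134
After event 2: A_seq=5250 A_ack=7022 B_seq=7022 B_ack=5134
After event 3: A_seq=5378 A_ack=7022 B_seq=7022 B_ack=5134

5378 7022 7022 5134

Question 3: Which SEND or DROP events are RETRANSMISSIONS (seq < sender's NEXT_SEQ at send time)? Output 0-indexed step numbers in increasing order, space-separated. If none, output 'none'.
Step 0: SEND seq=7000 -> fresh
Step 1: SEND seq=5000 -> fresh
Step 2: DROP seq=5134 -> fresh
Step 3: SEND seq=5250 -> fresh
Step 4: SEND seq=7022 -> fresh
Step 5: SEND seq=7183 -> fresh

Answer: none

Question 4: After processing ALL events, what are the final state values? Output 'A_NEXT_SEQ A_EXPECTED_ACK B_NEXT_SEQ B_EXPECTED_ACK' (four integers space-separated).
Answer: 5378 7367 7367 5134

Derivation:
After event 0: A_seq=5000 A_ack=7022 B_seq=7022 B_ack=5000
After event 1: A_seq=5134 A_ack=7022 B_seq=7022 B_ack=5134
After event 2: A_seq=5250 A_ack=7022 B_seq=7022 B_ack=5134
After event 3: A_seq=5378 A_ack=7022 B_seq=7022 B_ack=5134
After event 4: A_seq=5378 A_ack=7183 B_seq=7183 B_ack=5134
After event 5: A_seq=5378 A_ack=7367 B_seq=7367 B_ack=5134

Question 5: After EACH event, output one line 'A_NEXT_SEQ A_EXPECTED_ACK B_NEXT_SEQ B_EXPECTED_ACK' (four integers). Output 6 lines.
5000 7022 7022 5000
5134 7022 7022 5134
5250 7022 7022 5134
5378 7022 7022 5134
5378 7183 7183 5134
5378 7367 7367 5134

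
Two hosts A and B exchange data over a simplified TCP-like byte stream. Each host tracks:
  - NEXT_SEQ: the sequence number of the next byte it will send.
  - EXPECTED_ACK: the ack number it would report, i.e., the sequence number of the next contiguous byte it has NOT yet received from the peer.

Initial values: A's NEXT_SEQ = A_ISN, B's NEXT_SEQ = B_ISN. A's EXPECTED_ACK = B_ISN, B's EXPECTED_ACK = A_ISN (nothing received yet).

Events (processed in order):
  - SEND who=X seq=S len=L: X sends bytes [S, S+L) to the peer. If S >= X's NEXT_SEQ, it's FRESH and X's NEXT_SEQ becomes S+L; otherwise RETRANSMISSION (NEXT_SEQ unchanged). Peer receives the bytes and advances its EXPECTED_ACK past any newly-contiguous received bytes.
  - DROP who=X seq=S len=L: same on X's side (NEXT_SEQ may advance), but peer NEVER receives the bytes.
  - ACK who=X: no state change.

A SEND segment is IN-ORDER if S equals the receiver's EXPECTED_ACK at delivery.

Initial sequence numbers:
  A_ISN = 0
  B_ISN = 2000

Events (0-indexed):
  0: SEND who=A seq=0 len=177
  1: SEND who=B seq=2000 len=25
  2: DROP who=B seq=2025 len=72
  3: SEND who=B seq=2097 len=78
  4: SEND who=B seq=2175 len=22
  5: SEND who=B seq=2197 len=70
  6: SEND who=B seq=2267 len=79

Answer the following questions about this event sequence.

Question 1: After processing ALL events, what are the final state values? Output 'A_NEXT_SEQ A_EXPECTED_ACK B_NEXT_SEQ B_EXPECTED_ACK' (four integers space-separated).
Answer: 177 2025 2346 177

Derivation:
After event 0: A_seq=177 A_ack=2000 B_seq=2000 B_ack=177
After event 1: A_seq=177 A_ack=2025 B_seq=2025 B_ack=177
After event 2: A_seq=177 A_ack=2025 B_seq=2097 B_ack=177
After event 3: A_seq=177 A_ack=2025 B_seq=2175 B_ack=177
After event 4: A_seq=177 A_ack=2025 B_seq=2197 B_ack=177
After event 5: A_seq=177 A_ack=2025 B_seq=2267 B_ack=177
After event 6: A_seq=177 A_ack=2025 B_seq=2346 B_ack=177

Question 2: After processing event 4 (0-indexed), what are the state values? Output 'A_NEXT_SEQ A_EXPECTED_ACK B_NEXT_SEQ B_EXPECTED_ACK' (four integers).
After event 0: A_seq=177 A_ack=2000 B_seq=2000 B_ack=177
After event 1: A_seq=177 A_ack=2025 B_seq=2025 B_ack=177
After event 2: A_seq=177 A_ack=2025 B_seq=2097 B_ack=177
After event 3: A_seq=177 A_ack=2025 B_seq=2175 B_ack=177
After event 4: A_seq=177 A_ack=2025 B_seq=2197 B_ack=177

177 2025 2197 177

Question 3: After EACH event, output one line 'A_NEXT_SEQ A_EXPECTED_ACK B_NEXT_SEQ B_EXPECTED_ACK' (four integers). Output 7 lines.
177 2000 2000 177
177 2025 2025 177
177 2025 2097 177
177 2025 2175 177
177 2025 2197 177
177 2025 2267 177
177 2025 2346 177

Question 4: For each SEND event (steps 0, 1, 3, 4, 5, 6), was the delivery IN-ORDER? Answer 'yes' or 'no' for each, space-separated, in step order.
Answer: yes yes no no no no

Derivation:
Step 0: SEND seq=0 -> in-order
Step 1: SEND seq=2000 -> in-order
Step 3: SEND seq=2097 -> out-of-order
Step 4: SEND seq=2175 -> out-of-order
Step 5: SEND seq=2197 -> out-of-order
Step 6: SEND seq=2267 -> out-of-order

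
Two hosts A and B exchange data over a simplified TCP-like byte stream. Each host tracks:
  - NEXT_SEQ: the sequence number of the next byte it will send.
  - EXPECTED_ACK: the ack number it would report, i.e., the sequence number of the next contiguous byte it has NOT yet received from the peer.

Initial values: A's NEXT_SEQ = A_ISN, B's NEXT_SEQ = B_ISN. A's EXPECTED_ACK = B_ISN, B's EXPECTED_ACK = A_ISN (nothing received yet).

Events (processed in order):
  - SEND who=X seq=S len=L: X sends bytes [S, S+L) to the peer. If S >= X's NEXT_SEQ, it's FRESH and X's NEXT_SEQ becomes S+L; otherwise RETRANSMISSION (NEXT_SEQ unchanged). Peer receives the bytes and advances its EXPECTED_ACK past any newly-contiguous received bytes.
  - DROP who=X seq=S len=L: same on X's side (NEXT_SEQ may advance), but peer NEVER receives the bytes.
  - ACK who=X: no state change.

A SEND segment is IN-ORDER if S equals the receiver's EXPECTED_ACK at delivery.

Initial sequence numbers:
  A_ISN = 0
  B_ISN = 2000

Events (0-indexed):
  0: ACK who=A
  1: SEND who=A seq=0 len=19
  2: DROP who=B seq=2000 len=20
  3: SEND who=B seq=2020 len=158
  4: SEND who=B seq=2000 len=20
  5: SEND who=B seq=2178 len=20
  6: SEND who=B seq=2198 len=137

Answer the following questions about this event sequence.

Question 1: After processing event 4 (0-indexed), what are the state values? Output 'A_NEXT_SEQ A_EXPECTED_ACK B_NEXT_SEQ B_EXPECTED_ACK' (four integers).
After event 0: A_seq=0 A_ack=2000 B_seq=2000 B_ack=0
After event 1: A_seq=19 A_ack=2000 B_seq=2000 B_ack=19
After event 2: A_seq=19 A_ack=2000 B_seq=2020 B_ack=19
After event 3: A_seq=19 A_ack=2000 B_seq=2178 B_ack=19
After event 4: A_seq=19 A_ack=2178 B_seq=2178 B_ack=19

19 2178 2178 19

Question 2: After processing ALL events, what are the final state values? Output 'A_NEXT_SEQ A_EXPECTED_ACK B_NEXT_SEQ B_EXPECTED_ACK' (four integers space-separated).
Answer: 19 2335 2335 19

Derivation:
After event 0: A_seq=0 A_ack=2000 B_seq=2000 B_ack=0
After event 1: A_seq=19 A_ack=2000 B_seq=2000 B_ack=19
After event 2: A_seq=19 A_ack=2000 B_seq=2020 B_ack=19
After event 3: A_seq=19 A_ack=2000 B_seq=2178 B_ack=19
After event 4: A_seq=19 A_ack=2178 B_seq=2178 B_ack=19
After event 5: A_seq=19 A_ack=2198 B_seq=2198 B_ack=19
After event 6: A_seq=19 A_ack=2335 B_seq=2335 B_ack=19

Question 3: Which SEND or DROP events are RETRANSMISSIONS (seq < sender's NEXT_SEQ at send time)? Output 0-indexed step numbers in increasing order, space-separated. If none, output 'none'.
Step 1: SEND seq=0 -> fresh
Step 2: DROP seq=2000 -> fresh
Step 3: SEND seq=2020 -> fresh
Step 4: SEND seq=2000 -> retransmit
Step 5: SEND seq=2178 -> fresh
Step 6: SEND seq=2198 -> fresh

Answer: 4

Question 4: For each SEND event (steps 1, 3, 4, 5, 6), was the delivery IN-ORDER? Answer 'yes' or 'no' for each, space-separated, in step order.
Step 1: SEND seq=0 -> in-order
Step 3: SEND seq=2020 -> out-of-order
Step 4: SEND seq=2000 -> in-order
Step 5: SEND seq=2178 -> in-order
Step 6: SEND seq=2198 -> in-order

Answer: yes no yes yes yes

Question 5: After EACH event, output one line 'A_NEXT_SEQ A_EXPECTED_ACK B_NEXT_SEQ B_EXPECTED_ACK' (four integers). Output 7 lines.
0 2000 2000 0
19 2000 2000 19
19 2000 2020 19
19 2000 2178 19
19 2178 2178 19
19 2198 2198 19
19 2335 2335 19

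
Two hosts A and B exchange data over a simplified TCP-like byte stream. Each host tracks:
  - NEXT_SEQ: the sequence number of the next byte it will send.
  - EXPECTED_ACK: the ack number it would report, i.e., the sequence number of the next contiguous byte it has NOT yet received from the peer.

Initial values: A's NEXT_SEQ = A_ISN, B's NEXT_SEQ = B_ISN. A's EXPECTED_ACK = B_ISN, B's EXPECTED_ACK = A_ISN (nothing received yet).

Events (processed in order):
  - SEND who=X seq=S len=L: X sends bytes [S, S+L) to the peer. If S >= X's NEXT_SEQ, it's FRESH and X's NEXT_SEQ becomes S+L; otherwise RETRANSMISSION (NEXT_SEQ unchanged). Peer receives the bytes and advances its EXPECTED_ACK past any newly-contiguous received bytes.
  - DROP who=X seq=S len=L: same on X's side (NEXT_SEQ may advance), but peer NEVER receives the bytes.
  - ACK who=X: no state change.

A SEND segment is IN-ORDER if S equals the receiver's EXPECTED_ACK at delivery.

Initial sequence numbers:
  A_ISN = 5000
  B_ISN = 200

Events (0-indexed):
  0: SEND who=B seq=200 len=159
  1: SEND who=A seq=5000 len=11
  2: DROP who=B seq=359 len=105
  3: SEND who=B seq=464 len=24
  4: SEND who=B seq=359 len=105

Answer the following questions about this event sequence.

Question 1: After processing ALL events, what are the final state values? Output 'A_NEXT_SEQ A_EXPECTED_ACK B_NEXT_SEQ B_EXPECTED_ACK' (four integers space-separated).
Answer: 5011 488 488 5011

Derivation:
After event 0: A_seq=5000 A_ack=359 B_seq=359 B_ack=5000
After event 1: A_seq=5011 A_ack=359 B_seq=359 B_ack=5011
After event 2: A_seq=5011 A_ack=359 B_seq=464 B_ack=5011
After event 3: A_seq=5011 A_ack=359 B_seq=488 B_ack=5011
After event 4: A_seq=5011 A_ack=488 B_seq=488 B_ack=5011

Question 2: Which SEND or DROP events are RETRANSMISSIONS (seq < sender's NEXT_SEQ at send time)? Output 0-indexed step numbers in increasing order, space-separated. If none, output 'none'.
Answer: 4

Derivation:
Step 0: SEND seq=200 -> fresh
Step 1: SEND seq=5000 -> fresh
Step 2: DROP seq=359 -> fresh
Step 3: SEND seq=464 -> fresh
Step 4: SEND seq=359 -> retransmit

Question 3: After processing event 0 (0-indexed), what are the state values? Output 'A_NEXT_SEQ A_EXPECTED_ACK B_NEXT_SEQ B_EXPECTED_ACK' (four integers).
After event 0: A_seq=5000 A_ack=359 B_seq=359 B_ack=5000

5000 359 359 5000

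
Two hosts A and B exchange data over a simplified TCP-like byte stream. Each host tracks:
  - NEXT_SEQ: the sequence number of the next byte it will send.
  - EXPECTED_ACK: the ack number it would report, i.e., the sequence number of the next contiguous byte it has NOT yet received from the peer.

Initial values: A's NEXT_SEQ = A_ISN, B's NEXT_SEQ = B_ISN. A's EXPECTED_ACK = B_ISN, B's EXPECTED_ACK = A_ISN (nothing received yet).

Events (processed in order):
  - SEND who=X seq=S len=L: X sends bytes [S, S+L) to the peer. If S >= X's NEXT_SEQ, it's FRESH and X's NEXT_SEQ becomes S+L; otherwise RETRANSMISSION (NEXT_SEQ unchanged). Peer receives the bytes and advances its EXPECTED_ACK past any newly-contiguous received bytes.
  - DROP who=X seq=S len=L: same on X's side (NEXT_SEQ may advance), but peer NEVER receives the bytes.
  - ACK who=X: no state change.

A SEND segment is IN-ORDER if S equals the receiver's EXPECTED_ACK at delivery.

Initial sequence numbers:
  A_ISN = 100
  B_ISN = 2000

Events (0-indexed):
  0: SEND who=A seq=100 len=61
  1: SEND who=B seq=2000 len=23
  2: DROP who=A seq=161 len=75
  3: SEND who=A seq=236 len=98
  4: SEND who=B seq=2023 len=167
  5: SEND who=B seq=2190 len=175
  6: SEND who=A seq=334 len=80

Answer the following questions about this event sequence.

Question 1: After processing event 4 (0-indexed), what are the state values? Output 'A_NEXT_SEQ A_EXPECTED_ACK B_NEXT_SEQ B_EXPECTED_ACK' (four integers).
After event 0: A_seq=161 A_ack=2000 B_seq=2000 B_ack=161
After event 1: A_seq=161 A_ack=2023 B_seq=2023 B_ack=161
After event 2: A_seq=236 A_ack=2023 B_seq=2023 B_ack=161
After event 3: A_seq=334 A_ack=2023 B_seq=2023 B_ack=161
After event 4: A_seq=334 A_ack=2190 B_seq=2190 B_ack=161

334 2190 2190 161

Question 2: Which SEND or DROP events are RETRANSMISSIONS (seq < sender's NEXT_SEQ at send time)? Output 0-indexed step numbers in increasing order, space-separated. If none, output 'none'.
Step 0: SEND seq=100 -> fresh
Step 1: SEND seq=2000 -> fresh
Step 2: DROP seq=161 -> fresh
Step 3: SEND seq=236 -> fresh
Step 4: SEND seq=2023 -> fresh
Step 5: SEND seq=2190 -> fresh
Step 6: SEND seq=334 -> fresh

Answer: none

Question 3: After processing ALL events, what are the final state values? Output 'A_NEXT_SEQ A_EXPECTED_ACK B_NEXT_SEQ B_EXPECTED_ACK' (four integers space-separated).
After event 0: A_seq=161 A_ack=2000 B_seq=2000 B_ack=161
After event 1: A_seq=161 A_ack=2023 B_seq=2023 B_ack=161
After event 2: A_seq=236 A_ack=2023 B_seq=2023 B_ack=161
After event 3: A_seq=334 A_ack=2023 B_seq=2023 B_ack=161
After event 4: A_seq=334 A_ack=2190 B_seq=2190 B_ack=161
After event 5: A_seq=334 A_ack=2365 B_seq=2365 B_ack=161
After event 6: A_seq=414 A_ack=2365 B_seq=2365 B_ack=161

Answer: 414 2365 2365 161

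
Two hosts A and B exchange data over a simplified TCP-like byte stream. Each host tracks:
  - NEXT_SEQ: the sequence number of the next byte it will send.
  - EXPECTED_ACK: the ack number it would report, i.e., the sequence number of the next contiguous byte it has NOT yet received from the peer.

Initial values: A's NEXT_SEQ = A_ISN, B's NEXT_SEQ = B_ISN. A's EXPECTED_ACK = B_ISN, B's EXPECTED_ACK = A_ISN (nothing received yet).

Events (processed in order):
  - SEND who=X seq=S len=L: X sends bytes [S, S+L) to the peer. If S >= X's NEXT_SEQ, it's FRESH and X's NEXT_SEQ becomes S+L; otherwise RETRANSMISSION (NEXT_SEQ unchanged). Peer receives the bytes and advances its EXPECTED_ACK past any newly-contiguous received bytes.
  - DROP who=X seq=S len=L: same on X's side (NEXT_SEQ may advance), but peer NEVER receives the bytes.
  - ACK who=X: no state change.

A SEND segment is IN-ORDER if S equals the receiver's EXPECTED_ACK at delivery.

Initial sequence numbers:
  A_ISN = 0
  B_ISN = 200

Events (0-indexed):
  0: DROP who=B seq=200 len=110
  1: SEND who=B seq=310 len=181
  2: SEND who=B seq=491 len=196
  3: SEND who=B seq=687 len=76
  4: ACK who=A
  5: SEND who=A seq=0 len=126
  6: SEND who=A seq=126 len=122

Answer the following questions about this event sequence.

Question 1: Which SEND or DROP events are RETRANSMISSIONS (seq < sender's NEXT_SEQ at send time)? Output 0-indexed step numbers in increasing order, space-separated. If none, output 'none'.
Step 0: DROP seq=200 -> fresh
Step 1: SEND seq=310 -> fresh
Step 2: SEND seq=491 -> fresh
Step 3: SEND seq=687 -> fresh
Step 5: SEND seq=0 -> fresh
Step 6: SEND seq=126 -> fresh

Answer: none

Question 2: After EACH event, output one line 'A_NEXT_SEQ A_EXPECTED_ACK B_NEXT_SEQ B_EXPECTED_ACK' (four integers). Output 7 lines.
0 200 310 0
0 200 491 0
0 200 687 0
0 200 763 0
0 200 763 0
126 200 763 126
248 200 763 248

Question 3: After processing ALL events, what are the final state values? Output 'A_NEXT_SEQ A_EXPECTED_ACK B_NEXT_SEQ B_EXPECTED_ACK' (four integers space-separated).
After event 0: A_seq=0 A_ack=200 B_seq=310 B_ack=0
After event 1: A_seq=0 A_ack=200 B_seq=491 B_ack=0
After event 2: A_seq=0 A_ack=200 B_seq=687 B_ack=0
After event 3: A_seq=0 A_ack=200 B_seq=763 B_ack=0
After event 4: A_seq=0 A_ack=200 B_seq=763 B_ack=0
After event 5: A_seq=126 A_ack=200 B_seq=763 B_ack=126
After event 6: A_seq=248 A_ack=200 B_seq=763 B_ack=248

Answer: 248 200 763 248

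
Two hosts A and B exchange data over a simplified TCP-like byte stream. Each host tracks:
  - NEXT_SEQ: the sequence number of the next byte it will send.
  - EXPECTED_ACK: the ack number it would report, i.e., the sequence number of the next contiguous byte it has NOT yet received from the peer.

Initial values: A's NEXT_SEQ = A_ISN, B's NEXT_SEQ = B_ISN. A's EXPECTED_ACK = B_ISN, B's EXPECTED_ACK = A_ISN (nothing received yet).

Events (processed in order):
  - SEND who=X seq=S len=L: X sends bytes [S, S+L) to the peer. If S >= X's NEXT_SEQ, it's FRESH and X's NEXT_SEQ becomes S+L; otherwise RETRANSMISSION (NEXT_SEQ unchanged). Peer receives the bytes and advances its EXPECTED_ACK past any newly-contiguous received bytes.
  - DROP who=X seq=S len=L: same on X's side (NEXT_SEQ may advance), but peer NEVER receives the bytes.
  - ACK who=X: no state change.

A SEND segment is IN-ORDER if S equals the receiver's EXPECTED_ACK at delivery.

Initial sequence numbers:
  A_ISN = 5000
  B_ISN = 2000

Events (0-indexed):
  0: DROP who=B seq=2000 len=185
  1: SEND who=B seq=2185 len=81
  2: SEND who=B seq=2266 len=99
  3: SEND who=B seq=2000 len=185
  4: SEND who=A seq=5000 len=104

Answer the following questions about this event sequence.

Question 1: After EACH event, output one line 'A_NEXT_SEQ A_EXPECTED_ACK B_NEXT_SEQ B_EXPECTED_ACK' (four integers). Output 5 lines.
5000 2000 2185 5000
5000 2000 2266 5000
5000 2000 2365 5000
5000 2365 2365 5000
5104 2365 2365 5104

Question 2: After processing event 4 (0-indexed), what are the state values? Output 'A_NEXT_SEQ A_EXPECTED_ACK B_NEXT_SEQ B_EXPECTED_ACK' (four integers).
After event 0: A_seq=5000 A_ack=2000 B_seq=2185 B_ack=5000
After event 1: A_seq=5000 A_ack=2000 B_seq=2266 B_ack=5000
After event 2: A_seq=5000 A_ack=2000 B_seq=2365 B_ack=5000
After event 3: A_seq=5000 A_ack=2365 B_seq=2365 B_ack=5000
After event 4: A_seq=5104 A_ack=2365 B_seq=2365 B_ack=5104

5104 2365 2365 5104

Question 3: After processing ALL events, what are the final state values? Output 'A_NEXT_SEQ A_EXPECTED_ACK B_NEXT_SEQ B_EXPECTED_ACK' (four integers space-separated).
After event 0: A_seq=5000 A_ack=2000 B_seq=2185 B_ack=5000
After event 1: A_seq=5000 A_ack=2000 B_seq=2266 B_ack=5000
After event 2: A_seq=5000 A_ack=2000 B_seq=2365 B_ack=5000
After event 3: A_seq=5000 A_ack=2365 B_seq=2365 B_ack=5000
After event 4: A_seq=5104 A_ack=2365 B_seq=2365 B_ack=5104

Answer: 5104 2365 2365 5104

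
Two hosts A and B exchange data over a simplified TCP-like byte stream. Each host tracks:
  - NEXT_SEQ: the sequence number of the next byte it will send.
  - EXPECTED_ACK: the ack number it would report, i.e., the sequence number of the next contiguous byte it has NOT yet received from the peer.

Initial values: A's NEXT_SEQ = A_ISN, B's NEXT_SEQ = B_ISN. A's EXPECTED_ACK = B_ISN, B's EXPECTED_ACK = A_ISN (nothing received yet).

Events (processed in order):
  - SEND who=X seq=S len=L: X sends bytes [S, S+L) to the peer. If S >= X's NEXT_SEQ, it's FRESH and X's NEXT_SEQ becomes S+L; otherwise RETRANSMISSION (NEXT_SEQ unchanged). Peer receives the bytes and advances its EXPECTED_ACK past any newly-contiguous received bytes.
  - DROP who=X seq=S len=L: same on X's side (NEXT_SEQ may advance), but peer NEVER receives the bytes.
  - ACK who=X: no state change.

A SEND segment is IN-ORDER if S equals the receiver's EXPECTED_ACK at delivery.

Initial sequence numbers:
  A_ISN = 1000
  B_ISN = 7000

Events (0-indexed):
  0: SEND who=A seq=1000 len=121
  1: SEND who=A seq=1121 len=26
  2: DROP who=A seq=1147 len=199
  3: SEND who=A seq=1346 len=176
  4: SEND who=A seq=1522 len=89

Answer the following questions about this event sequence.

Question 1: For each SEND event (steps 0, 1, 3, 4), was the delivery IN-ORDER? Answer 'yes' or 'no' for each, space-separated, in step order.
Step 0: SEND seq=1000 -> in-order
Step 1: SEND seq=1121 -> in-order
Step 3: SEND seq=1346 -> out-of-order
Step 4: SEND seq=1522 -> out-of-order

Answer: yes yes no no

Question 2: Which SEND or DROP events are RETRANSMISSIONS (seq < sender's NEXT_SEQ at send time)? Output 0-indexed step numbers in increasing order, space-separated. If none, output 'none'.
Step 0: SEND seq=1000 -> fresh
Step 1: SEND seq=1121 -> fresh
Step 2: DROP seq=1147 -> fresh
Step 3: SEND seq=1346 -> fresh
Step 4: SEND seq=1522 -> fresh

Answer: none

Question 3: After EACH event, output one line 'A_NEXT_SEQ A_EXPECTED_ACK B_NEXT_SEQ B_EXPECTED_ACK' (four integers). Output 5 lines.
1121 7000 7000 1121
1147 7000 7000 1147
1346 7000 7000 1147
1522 7000 7000 1147
1611 7000 7000 1147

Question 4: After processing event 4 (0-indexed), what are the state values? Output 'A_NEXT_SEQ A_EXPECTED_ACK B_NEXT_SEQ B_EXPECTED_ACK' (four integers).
After event 0: A_seq=1121 A_ack=7000 B_seq=7000 B_ack=1121
After event 1: A_seq=1147 A_ack=7000 B_seq=7000 B_ack=1147
After event 2: A_seq=1346 A_ack=7000 B_seq=7000 B_ack=1147
After event 3: A_seq=1522 A_ack=7000 B_seq=7000 B_ack=1147
After event 4: A_seq=1611 A_ack=7000 B_seq=7000 B_ack=1147

1611 7000 7000 1147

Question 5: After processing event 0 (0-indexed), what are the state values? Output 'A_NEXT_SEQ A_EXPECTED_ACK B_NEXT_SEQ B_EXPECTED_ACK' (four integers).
After event 0: A_seq=1121 A_ack=7000 B_seq=7000 B_ack=1121

1121 7000 7000 1121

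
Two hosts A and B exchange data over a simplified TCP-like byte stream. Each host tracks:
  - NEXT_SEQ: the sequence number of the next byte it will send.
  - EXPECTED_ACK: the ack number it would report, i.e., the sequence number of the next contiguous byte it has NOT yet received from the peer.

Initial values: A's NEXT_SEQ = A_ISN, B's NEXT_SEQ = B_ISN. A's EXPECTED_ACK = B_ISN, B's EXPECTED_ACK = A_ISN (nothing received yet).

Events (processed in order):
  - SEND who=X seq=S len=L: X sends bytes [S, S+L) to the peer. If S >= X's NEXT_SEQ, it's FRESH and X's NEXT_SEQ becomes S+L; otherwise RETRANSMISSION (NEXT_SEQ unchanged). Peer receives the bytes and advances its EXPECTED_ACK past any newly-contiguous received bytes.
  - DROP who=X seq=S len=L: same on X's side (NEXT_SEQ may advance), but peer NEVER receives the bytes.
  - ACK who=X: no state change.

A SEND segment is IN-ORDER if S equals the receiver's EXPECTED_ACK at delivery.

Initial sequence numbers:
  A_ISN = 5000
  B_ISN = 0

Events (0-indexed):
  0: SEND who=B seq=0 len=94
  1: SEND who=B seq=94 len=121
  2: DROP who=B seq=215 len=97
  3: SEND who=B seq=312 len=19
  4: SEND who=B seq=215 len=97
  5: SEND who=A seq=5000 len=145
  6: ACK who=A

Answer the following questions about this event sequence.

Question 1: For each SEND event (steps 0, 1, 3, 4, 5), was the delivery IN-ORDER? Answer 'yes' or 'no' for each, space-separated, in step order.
Answer: yes yes no yes yes

Derivation:
Step 0: SEND seq=0 -> in-order
Step 1: SEND seq=94 -> in-order
Step 3: SEND seq=312 -> out-of-order
Step 4: SEND seq=215 -> in-order
Step 5: SEND seq=5000 -> in-order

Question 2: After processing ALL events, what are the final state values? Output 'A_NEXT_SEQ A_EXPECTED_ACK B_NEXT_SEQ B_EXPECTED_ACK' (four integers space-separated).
Answer: 5145 331 331 5145

Derivation:
After event 0: A_seq=5000 A_ack=94 B_seq=94 B_ack=5000
After event 1: A_seq=5000 A_ack=215 B_seq=215 B_ack=5000
After event 2: A_seq=5000 A_ack=215 B_seq=312 B_ack=5000
After event 3: A_seq=5000 A_ack=215 B_seq=331 B_ack=5000
After event 4: A_seq=5000 A_ack=331 B_seq=331 B_ack=5000
After event 5: A_seq=5145 A_ack=331 B_seq=331 B_ack=5145
After event 6: A_seq=5145 A_ack=331 B_seq=331 B_ack=5145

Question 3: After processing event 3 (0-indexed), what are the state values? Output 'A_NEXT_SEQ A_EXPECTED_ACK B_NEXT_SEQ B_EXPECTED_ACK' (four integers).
After event 0: A_seq=5000 A_ack=94 B_seq=94 B_ack=5000
After event 1: A_seq=5000 A_ack=215 B_seq=215 B_ack=5000
After event 2: A_seq=5000 A_ack=215 B_seq=312 B_ack=5000
After event 3: A_seq=5000 A_ack=215 B_seq=331 B_ack=5000

5000 215 331 5000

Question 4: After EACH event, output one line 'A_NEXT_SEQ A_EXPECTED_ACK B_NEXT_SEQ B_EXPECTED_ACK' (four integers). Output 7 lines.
5000 94 94 5000
5000 215 215 5000
5000 215 312 5000
5000 215 331 5000
5000 331 331 5000
5145 331 331 5145
5145 331 331 5145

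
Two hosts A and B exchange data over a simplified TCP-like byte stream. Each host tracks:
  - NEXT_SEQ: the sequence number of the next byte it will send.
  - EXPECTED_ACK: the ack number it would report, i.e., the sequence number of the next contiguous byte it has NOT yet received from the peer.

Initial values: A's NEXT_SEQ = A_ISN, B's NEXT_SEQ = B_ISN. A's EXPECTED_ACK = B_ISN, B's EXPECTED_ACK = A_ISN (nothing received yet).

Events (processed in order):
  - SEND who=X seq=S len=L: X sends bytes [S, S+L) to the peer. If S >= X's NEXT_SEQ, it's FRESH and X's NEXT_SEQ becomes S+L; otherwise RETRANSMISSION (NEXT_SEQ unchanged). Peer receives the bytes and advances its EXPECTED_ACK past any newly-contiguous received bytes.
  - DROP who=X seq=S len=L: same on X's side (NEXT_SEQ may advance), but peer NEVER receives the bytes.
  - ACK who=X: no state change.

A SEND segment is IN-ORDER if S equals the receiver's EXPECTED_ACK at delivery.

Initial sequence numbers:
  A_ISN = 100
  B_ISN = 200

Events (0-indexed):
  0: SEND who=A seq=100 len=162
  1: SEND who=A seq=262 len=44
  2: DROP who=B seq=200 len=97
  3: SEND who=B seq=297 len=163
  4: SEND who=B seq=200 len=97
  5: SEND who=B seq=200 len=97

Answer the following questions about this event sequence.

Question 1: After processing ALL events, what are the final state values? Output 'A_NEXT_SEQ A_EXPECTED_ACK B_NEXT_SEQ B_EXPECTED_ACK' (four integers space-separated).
Answer: 306 460 460 306

Derivation:
After event 0: A_seq=262 A_ack=200 B_seq=200 B_ack=262
After event 1: A_seq=306 A_ack=200 B_seq=200 B_ack=306
After event 2: A_seq=306 A_ack=200 B_seq=297 B_ack=306
After event 3: A_seq=306 A_ack=200 B_seq=460 B_ack=306
After event 4: A_seq=306 A_ack=460 B_seq=460 B_ack=306
After event 5: A_seq=306 A_ack=460 B_seq=460 B_ack=306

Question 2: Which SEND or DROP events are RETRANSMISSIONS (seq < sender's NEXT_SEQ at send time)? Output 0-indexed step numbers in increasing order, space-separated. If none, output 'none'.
Step 0: SEND seq=100 -> fresh
Step 1: SEND seq=262 -> fresh
Step 2: DROP seq=200 -> fresh
Step 3: SEND seq=297 -> fresh
Step 4: SEND seq=200 -> retransmit
Step 5: SEND seq=200 -> retransmit

Answer: 4 5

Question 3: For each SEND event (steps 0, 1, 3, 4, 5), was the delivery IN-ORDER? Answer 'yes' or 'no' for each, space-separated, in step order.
Answer: yes yes no yes no

Derivation:
Step 0: SEND seq=100 -> in-order
Step 1: SEND seq=262 -> in-order
Step 3: SEND seq=297 -> out-of-order
Step 4: SEND seq=200 -> in-order
Step 5: SEND seq=200 -> out-of-order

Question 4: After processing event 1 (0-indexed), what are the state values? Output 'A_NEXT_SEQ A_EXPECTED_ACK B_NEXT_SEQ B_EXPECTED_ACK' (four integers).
After event 0: A_seq=262 A_ack=200 B_seq=200 B_ack=262
After event 1: A_seq=306 A_ack=200 B_seq=200 B_ack=306

306 200 200 306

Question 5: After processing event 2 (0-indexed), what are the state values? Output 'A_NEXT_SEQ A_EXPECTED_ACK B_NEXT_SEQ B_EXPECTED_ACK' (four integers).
After event 0: A_seq=262 A_ack=200 B_seq=200 B_ack=262
After event 1: A_seq=306 A_ack=200 B_seq=200 B_ack=306
After event 2: A_seq=306 A_ack=200 B_seq=297 B_ack=306

306 200 297 306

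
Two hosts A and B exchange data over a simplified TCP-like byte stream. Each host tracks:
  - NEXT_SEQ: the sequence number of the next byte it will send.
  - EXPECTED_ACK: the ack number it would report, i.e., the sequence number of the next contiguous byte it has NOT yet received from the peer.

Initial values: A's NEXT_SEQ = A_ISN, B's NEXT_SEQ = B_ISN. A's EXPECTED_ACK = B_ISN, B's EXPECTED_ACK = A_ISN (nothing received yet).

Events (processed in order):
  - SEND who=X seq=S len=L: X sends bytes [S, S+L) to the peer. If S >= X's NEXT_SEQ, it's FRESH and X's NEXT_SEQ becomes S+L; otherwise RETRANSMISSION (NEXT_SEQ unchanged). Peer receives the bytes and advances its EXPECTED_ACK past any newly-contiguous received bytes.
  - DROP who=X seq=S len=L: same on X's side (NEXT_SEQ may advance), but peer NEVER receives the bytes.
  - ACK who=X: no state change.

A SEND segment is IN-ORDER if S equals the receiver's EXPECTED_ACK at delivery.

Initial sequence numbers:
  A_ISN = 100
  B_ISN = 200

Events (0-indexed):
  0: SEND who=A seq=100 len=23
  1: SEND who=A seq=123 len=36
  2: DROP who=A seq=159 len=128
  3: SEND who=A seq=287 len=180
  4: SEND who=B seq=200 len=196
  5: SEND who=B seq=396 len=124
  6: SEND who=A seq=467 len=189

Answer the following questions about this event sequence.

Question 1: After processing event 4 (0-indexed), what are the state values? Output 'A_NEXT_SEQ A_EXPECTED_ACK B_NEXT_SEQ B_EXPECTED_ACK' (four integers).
After event 0: A_seq=123 A_ack=200 B_seq=200 B_ack=123
After event 1: A_seq=159 A_ack=200 B_seq=200 B_ack=159
After event 2: A_seq=287 A_ack=200 B_seq=200 B_ack=159
After event 3: A_seq=467 A_ack=200 B_seq=200 B_ack=159
After event 4: A_seq=467 A_ack=396 B_seq=396 B_ack=159

467 396 396 159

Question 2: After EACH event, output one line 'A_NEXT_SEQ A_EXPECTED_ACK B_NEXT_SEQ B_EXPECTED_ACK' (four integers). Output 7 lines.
123 200 200 123
159 200 200 159
287 200 200 159
467 200 200 159
467 396 396 159
467 520 520 159
656 520 520 159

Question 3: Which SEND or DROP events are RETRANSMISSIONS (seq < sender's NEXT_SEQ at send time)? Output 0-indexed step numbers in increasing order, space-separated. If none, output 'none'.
Answer: none

Derivation:
Step 0: SEND seq=100 -> fresh
Step 1: SEND seq=123 -> fresh
Step 2: DROP seq=159 -> fresh
Step 3: SEND seq=287 -> fresh
Step 4: SEND seq=200 -> fresh
Step 5: SEND seq=396 -> fresh
Step 6: SEND seq=467 -> fresh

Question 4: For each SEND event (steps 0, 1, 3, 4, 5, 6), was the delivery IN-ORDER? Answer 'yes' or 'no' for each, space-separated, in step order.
Answer: yes yes no yes yes no

Derivation:
Step 0: SEND seq=100 -> in-order
Step 1: SEND seq=123 -> in-order
Step 3: SEND seq=287 -> out-of-order
Step 4: SEND seq=200 -> in-order
Step 5: SEND seq=396 -> in-order
Step 6: SEND seq=467 -> out-of-order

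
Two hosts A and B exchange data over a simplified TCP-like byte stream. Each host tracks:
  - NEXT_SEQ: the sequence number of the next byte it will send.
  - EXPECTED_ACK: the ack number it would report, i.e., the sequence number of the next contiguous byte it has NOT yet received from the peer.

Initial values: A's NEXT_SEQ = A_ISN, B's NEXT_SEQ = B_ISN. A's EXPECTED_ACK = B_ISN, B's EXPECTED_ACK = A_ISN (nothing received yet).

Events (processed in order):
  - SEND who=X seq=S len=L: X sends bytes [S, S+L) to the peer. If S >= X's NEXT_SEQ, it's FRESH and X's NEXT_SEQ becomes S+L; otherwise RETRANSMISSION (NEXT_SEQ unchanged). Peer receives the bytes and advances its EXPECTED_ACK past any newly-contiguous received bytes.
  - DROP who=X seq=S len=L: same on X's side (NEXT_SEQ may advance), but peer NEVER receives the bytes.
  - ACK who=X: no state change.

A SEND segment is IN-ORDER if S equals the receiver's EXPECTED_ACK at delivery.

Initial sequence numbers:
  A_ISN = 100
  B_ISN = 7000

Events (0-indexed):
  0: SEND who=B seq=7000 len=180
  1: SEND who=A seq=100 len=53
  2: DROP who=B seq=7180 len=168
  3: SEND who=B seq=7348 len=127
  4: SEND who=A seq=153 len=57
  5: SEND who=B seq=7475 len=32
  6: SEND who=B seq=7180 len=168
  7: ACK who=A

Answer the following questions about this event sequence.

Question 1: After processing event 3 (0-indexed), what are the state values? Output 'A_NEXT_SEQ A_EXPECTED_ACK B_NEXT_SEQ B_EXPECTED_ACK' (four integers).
After event 0: A_seq=100 A_ack=7180 B_seq=7180 B_ack=100
After event 1: A_seq=153 A_ack=7180 B_seq=7180 B_ack=153
After event 2: A_seq=153 A_ack=7180 B_seq=7348 B_ack=153
After event 3: A_seq=153 A_ack=7180 B_seq=7475 B_ack=153

153 7180 7475 153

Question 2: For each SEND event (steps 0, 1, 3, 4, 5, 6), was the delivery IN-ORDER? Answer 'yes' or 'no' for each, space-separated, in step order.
Answer: yes yes no yes no yes

Derivation:
Step 0: SEND seq=7000 -> in-order
Step 1: SEND seq=100 -> in-order
Step 3: SEND seq=7348 -> out-of-order
Step 4: SEND seq=153 -> in-order
Step 5: SEND seq=7475 -> out-of-order
Step 6: SEND seq=7180 -> in-order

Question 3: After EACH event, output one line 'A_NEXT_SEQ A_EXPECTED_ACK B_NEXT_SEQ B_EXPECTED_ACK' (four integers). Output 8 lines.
100 7180 7180 100
153 7180 7180 153
153 7180 7348 153
153 7180 7475 153
210 7180 7475 210
210 7180 7507 210
210 7507 7507 210
210 7507 7507 210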